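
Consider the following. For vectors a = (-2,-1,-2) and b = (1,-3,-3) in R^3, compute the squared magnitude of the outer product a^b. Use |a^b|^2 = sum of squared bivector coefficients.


a wedge b = (a1*b2 - a2*b1)*e12 + (a1*b3 - a3*b1)*e13 + (a2*b3 - a3*b2)*e23
e12 coeff: (-2)*(-3) - (-1)*1 = 6 - (-1) = 7
e13 coeff: (-2)*(-3) - (-2)*1 = 6 - (-2) = 8
e23 coeff: (-1)*(-3) - (-2)*(-3) = 3 - 6 = -3
|a wedge b|^2 = 7^2 + 8^2 + (-3)^2
= 49 + 64 + 9
= 122


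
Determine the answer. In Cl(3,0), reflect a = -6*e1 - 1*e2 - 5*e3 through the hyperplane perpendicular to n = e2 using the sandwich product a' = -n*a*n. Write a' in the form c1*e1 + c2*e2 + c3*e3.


Reflection formula: a' = -n*a*n, with n = e2 (unit vector, n^2 = 1).
For reflection through hyperplane perp to e2:
The component along e2 flips sign, others stay.
a = (-6, -1, -5)
a' = (-6, 1, -5)
a' = -6*e1 + 1*e2 - 5*e3


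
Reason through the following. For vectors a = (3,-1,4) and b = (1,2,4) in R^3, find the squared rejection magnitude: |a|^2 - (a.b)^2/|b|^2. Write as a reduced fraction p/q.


|a|^2 = 3^2 + (-1)^2 + 4^2 = 26
|b|^2 = 1^2 + 2^2 + 4^2 = 21
a . b = 3*1 + (-1)*2 + 4*4 = 17
(a.b)^2 = 17^2 = 289
|rej|^2 = 26 - 289/21
= (546 - 289)/21
= 257/21
In lowest terms: 257/21


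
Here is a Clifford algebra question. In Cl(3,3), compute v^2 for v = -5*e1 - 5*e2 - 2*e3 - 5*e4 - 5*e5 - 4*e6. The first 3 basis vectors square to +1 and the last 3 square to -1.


v^2 = sum of c_i^2 * e_i^2
Positive signature terms (e_i^2 = +1): (-5)^2 + (-5)^2 + (-2)^2 = 54
Negative signature terms (e_j^2 = -1): (-5)^2 + (-5)^2 + (-4)^2 = 66
v^2 = 54 - 66 = -12


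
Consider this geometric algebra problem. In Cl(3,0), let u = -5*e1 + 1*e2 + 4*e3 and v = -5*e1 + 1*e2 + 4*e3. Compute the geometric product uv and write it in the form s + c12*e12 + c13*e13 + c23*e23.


In Cl(3,0): e_i^2 = 1, e_ie_j = -e_je_i for i != j.
Scalar part = u . v = (-5)*(-5) + 1*1 + 4*4
= 25 + 1 + 16 = 42
e12 coeff = (-5)*1 - 1*(-5) = -5 - (-5) = 0
e13 coeff = (-5)*4 - 4*(-5) = -20 - (-20) = 0
e23 coeff = 1*4 - 4*1 = 4 - 4 = 0
uv = 42 + 0*e12 + 0*e13 + 0*e23


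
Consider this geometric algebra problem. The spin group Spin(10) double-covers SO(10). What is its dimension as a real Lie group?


Spin(n) double-covers SO(n); both have Lie algebra so(n) of dimension n(n-1)/2.
n = 10
n(n-1) = 10 * 9 = 90
dim Spin(10) = 90/2 = 45


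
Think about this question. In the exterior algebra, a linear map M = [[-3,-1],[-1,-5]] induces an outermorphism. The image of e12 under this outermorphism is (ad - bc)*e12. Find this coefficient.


The outermorphism of a linear map f sends e1^e2 to f(e1)^f(e2).
f(e1) = -3*e1 - 1*e2
f(e2) = -1*e1 - 5*e2
f(e1) ^ f(e2) = (-3*e1 - 1*e2) ^ (-1*e1 - 5*e2)
= (-3)*(-5)*e12 + (-1)*(-1)*e21
= (15 - 1)*e12
= 14*e12
Coefficient = 14


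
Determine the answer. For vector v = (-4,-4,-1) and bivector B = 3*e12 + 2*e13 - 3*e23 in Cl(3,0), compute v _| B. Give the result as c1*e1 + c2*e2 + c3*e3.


Left contraction v _| B = <vB>_1 (grade-1 part of the geometric product vB).
Using e1_|e12 = e2, e2_|e12 = -e1, e1_|e13 = e3, e3_|e13 = -e1, e2_|e23 = e3, e3_|e23 = -e2:
e1 coeff: -v2*b12 - v3*b13 = -(-4)*(3) - (-1)*(2) = 14
e2 coeff: v1*b12 - v3*b23 = (-4)*(3) - (-1)*(-3) = -15
e3 coeff: v1*b13 + v2*b23 = (-4)*(2) + (-4)*(-3) = 4
v _| B = 14*e1 - 15*e2 + 4*e3


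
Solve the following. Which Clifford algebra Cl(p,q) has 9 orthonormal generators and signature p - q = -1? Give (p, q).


We need p + q = 9 and p - q = -1.
Adding: 2p = 9 + (-1) = 8, so p = 4.
Then q = 9 - 4 = 5.
(p, q) = (4, 5)


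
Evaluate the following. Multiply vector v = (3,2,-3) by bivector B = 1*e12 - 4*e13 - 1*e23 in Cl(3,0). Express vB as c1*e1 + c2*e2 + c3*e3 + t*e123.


vB has grade-1 (vector) and grade-3 (trivector) parts: vB = (v _| B) + (v ^ B).
Vector part <vB>_1:
  e1: -v2*b12 - v3*b13 = -(2)*(1) - (-3)*(-4) = -14
  e2: v1*b12 - v3*b23 = (3)*(1) - (-3)*(-1) = 0
  e3: v1*b13 + v2*b23 = (3)*(-4) + (2)*(-1) = -14
Trivector part <vB>_3:
  e123: v1*b23 - v2*b13 + v3*b12 = (3)*(-1) - (2)*(-4) + (-3)*(1) = 2
vB = -14*e1 + 0*e2 - 14*e3 + 2*e123


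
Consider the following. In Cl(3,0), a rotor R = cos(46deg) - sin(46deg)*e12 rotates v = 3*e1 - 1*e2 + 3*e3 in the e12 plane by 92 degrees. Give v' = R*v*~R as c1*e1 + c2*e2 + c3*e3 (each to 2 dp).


Rotor R = cos(46deg) - sin(46deg)*e12
Rotation angle theta = 2 * 46 = 92 degrees in the e12 plane (e1 -> e2).
The component perpendicular to the plane (e3) is invariant: v'_3 = v3 = 3.00
cos(92deg) = -0.0349, sin(92deg) = 0.9994
v'_1 = v1*cos(theta) - v2*sin(theta) = 3*(-0.0349) - (-1)*0.9994 = 0.89
v'_2 = v1*sin(theta) + v2*cos(theta) = 3*0.9994 + (-1)*(-0.0349) = 3.03
v' = 0.89*e1 + 3.03*e2 + 3.00*e3


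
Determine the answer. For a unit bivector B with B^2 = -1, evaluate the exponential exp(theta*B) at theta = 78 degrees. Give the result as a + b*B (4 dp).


For a unit bivector B with B^2 = -1, the exponential series gives
e^(theta*B) = cos(theta) + sin(theta)*B (the GA analogue of Euler's formula).
theta = 78 degrees = 1.361357 rad
cos(78 deg) = 0.2079
sin(78 deg) = 0.9781
exp(theta*B) = 0.2079 + 0.9781*B


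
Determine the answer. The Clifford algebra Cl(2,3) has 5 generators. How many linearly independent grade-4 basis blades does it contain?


Number of grade-k basis blades in Cl(p,q) with n = p + q is C(n, k).
n = 2 + 3 = 5
C(5, 4) = 5! / (4! * 1!)
= 120 / (24 * 1)
= 5


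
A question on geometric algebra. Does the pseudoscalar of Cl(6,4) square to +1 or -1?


The pseudoscalar I = e1...e_n (product of all n generators) of Cl(p,q) satisfies I^2 = (-1)^(q + n(n-1)/2).
p = 6, q = 4, n = p + q = 10
n(n-1)/2 = 10 * 9 / 2 = 45
Exponent = q + n(n-1)/2 = 4 + 45 = 49
I^2 = (-1)^49 = -1


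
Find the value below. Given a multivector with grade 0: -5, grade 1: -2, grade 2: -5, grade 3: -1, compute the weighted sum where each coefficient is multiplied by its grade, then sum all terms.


Grade-weighted sum = sum of grade_k * coefficient_k
0*(-5) = 0
1*(-2) = -2
2*(-5) = -10
3*(-1) = -3
Total = 0 + (-2) + (-10) + (-3) = -15


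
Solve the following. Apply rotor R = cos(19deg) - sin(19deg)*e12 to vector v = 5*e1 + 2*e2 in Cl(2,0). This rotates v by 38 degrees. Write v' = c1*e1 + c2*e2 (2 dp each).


Rotor R = cos(19deg) - sin(19deg)*e12
Rotation angle theta = 2 * 19 = 38 degrees
v' = R*v*~R rotates v by theta.
cos(38deg) = 0.7880, sin(38deg) = 0.6157
v'_1 = 5*cos(38deg) - 2*sin(38deg)
= 5*0.7880 - 2*0.6157
= 2.71
v'_2 = 5*sin(38deg) + 2*cos(38deg)
= 5*0.6157 + 2*0.7880
= 4.65
v' = 2.71*e1 + 4.65*e2


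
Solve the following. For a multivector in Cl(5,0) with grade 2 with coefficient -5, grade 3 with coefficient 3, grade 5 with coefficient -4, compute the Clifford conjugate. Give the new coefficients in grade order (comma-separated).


Clifford conjugate sign for grade k: (-1)^(k(k+1)/2)
Grade 2: (-1)^(2*3/2) = (-1)^3 = -1, coeff -5 -> 5
Grade 3: (-1)^(3*4/2) = (-1)^6 = 1, coeff 3 -> 3
Grade 5: (-1)^(5*6/2) = (-1)^15 = -1, coeff -4 -> 4
Conjugated coefficients: 5, 3, 4


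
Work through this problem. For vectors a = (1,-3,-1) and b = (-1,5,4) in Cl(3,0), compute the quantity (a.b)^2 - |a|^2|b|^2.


a . b = 1*(-1) + (-3)*5 + (-1)*4
= -1 + (-15) + (-4) = -20
|a|^2 = 1^2 + (-3)^2 + (-1)^2 = 11
|b|^2 = (-1)^2 + 5^2 + 4^2 = 42
(a.b)^2 = (-20)^2 = 400
|a|^2 * |b|^2 = 11 * 42 = 462
Result = 400 - 462 = -62


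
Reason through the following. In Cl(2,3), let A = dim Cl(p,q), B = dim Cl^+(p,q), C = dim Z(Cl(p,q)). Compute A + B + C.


n = 2 + 3 = 5
Total dim = 2^5 = 32
Even subalgebra dim = 2^4 = 16
n is odd, so center dim = 2
Sum = 32 + 16 + 2 = 50


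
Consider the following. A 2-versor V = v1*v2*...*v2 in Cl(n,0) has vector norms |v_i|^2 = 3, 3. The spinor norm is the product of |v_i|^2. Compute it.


Spinor norm N(V) = |v1|^2 * |v2|^2 * ... * |v2|^2
= 3 * 3
Running product: 3, 9
N(V) = 9


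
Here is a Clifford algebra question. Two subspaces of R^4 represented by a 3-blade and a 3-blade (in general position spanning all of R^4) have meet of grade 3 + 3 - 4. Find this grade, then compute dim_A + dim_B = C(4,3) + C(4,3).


Meet grade = grade(A) + grade(B) - n
= 3 + 3 - 4 = 2
C(4,3) = 4
C(4,3) = 4
dim_A + dim_B = 4 + 4 = 8


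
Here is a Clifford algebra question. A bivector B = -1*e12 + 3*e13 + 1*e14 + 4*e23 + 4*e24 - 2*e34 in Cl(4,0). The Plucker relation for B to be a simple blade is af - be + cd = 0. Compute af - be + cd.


Plucker relation: af - be + cd
a*f = (-1)*(-2) = 2
b*e = 3*4 = 12
c*d = 1*4 = 4
af - be + cd = 2 - 12 + 4
= -6


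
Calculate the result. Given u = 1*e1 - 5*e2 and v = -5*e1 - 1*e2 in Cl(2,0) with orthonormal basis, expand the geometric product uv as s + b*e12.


Expand: (1*e1 - 5*e2)(-5*e1 - 1*e2)
= 1*(-5)*e1e1 + 1*(-1)*e1e2 + (-5)*(-5)*e2e1 + (-5)*(-1)*e2e2
Using e1^2 = e2^2 = 1, e2e1 = -e1e2:
Scalar part s = 1*(-5) + (-5)*(-1) = -5 + 5 = 0
Bivector part b = 1*(-1) - (-5)*(-5) = -1 - 25 = -26
uv = 0 - 26*e12


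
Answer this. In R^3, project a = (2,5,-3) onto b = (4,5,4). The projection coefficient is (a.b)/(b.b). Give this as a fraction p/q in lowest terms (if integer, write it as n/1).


Projection coefficient = (a . b) / (b . b)
a . b = 2*4 + 5*5 + (-3)*4
= 8 + 25 + (-12) = 21
b . b = 4^2 + 5^2 + 4^2
= 16 + 25 + 16 = 57
Coefficient = 21/57
In lowest terms: 7/19


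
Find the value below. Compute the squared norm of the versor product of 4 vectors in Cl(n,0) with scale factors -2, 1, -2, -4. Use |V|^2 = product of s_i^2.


Each vector v_i has |v_i|^2 = s_i^2
Squared scales: (-2)^2 = 4, 1^2 = 1, (-2)^2 = 4, (-4)^2 = 16
|V|^2 = 4 * 1 * 4 * 16
= 256


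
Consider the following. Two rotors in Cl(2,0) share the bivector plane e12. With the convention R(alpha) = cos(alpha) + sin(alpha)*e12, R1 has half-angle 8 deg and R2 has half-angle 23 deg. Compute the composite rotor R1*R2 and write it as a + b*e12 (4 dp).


Same-plane rotors commute and their half-angles add:
R1*R2 = cos(a1 + a2) + sin(a1 + a2)*e12.
a1 + a2 = 8 + 23 = 31 deg
cos(31 deg) = 0.8572
sin(31 deg) = 0.5150
R1*R2 = 0.8572 + 0.5150*e12


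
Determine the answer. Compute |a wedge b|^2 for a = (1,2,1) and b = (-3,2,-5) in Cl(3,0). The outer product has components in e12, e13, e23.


a wedge b = (a1*b2 - a2*b1)*e12 + (a1*b3 - a3*b1)*e13 + (a2*b3 - a3*b2)*e23
e12 coeff: 1*2 - 2*(-3) = 2 - (-6) = 8
e13 coeff: 1*(-5) - 1*(-3) = -5 - (-3) = -2
e23 coeff: 2*(-5) - 1*2 = -10 - 2 = -12
|a wedge b|^2 = 8^2 + (-2)^2 + (-12)^2
= 64 + 4 + 144
= 212


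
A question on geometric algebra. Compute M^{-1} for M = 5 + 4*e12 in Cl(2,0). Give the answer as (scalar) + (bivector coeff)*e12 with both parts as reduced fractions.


M = 5 + 4*e12, where e12^2 = -1.
Since M commutes with its reverse ~M = a - b*e12, M * ~M = a^2 - b^2*e12^2 = a^2 + b^2.
So M^{-1} = ~M / (a^2 + b^2) = (a - b*e12)/(a^2 + b^2).
a^2 + b^2 = 25 + 16 = 41
Scalar part = 5/41 = 5/41
Bivector coeff = -4/41 = -4/41
M^{-1} = 5/41 - 4/41*e12


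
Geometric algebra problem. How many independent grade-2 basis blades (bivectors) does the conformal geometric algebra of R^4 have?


The conformal model of R^4 uses Cl(5,1) with m = 4 + 2 = 6 generators.
Number of grade-2 blades = C(m, 2) = C(6, 2)
= 6*5/2 = 15


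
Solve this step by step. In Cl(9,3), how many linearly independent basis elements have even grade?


Even subalgebra dimension = 2^(n-1)
n = 9 + 3 = 12
2^(12 - 1) = 2^11 = 2048
Verification: sum of C(12,k) for even k = 1 + 66 + 495 + 924 + 495 + 66 + 1 = 2048
Result = 2048


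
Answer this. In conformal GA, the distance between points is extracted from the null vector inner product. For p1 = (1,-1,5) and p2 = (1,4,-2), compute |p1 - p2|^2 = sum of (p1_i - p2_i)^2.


p1 - p2 = (0, -5, 7)
|p1 - p2|^2 = 0^2 + (-5)^2 + 7^2
= 0 + 25 + 49
= 74


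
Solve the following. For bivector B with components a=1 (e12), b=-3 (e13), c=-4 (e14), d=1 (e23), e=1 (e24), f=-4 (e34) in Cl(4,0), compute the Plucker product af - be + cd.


Plucker relation: af - be + cd
a*f = 1*(-4) = -4
b*e = (-3)*1 = -3
c*d = (-4)*1 = -4
af - be + cd = -4 - (-3) + (-4)
= -5


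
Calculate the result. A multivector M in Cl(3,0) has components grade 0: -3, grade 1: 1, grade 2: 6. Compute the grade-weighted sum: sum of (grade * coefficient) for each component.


Grade-weighted sum = sum of grade_k * coefficient_k
0*(-3) = 0
1*1 = 1
2*6 = 12
Total = 0 + 1 + 12 = 13


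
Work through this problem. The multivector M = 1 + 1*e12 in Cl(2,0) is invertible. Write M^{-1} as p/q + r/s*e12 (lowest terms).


M = 1 + 1*e12, where e12^2 = -1.
Since M commutes with its reverse ~M = a - b*e12, M * ~M = a^2 - b^2*e12^2 = a^2 + b^2.
So M^{-1} = ~M / (a^2 + b^2) = (a - b*e12)/(a^2 + b^2).
a^2 + b^2 = 1 + 1 = 2
Scalar part = 1/2 = 1/2
Bivector coeff = -1/2 = -1/2
M^{-1} = 1/2 - 1/2*e12


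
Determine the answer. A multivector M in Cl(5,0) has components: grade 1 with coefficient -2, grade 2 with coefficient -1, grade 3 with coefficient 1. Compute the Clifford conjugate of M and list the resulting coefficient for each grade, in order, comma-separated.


Clifford conjugate sign for grade k: (-1)^(k(k+1)/2)
Grade 1: (-1)^(1*2/2) = (-1)^1 = -1, coeff -2 -> 2
Grade 2: (-1)^(2*3/2) = (-1)^3 = -1, coeff -1 -> 1
Grade 3: (-1)^(3*4/2) = (-1)^6 = 1, coeff 1 -> 1
Conjugated coefficients: 2, 1, 1


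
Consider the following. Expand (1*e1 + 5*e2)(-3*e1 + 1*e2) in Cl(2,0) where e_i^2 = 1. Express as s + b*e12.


Expand: (1*e1 + 5*e2)(-3*e1 + 1*e2)
= 1*(-3)*e1e1 + 1*1*e1e2 + 5*(-3)*e2e1 + 5*1*e2e2
Using e1^2 = e2^2 = 1, e2e1 = -e1e2:
Scalar part s = 1*(-3) + 5*1 = -3 + 5 = 2
Bivector part b = 1*1 - 5*(-3) = 1 - (-15) = 16
uv = 2 + 16*e12


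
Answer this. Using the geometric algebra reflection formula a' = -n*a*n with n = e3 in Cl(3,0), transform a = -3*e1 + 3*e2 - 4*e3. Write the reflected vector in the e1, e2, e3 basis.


Reflection formula: a' = -n*a*n, with n = e3 (unit vector, n^2 = 1).
For reflection through hyperplane perp to e3:
The component along e3 flips sign, others stay.
a = (-3, 3, -4)
a' = (-3, 3, 4)
a' = -3*e1 + 3*e2 + 4*e3


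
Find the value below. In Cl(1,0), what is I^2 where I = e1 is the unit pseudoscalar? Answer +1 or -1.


The pseudoscalar I = e1...e_n (product of all n generators) of Cl(p,q) satisfies I^2 = (-1)^(q + n(n-1)/2).
p = 1, q = 0, n = p + q = 1
n(n-1)/2 = 1 * 0 / 2 = 0
Exponent = q + n(n-1)/2 = 0 + 0 = 0
I^2 = (-1)^0 = +1


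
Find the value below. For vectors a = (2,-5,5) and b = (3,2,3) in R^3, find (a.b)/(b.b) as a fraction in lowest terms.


Projection coefficient = (a . b) / (b . b)
a . b = 2*3 + (-5)*2 + 5*3
= 6 + (-10) + 15 = 11
b . b = 3^2 + 2^2 + 3^2
= 9 + 4 + 9 = 22
Coefficient = 11/22
In lowest terms: 1/2


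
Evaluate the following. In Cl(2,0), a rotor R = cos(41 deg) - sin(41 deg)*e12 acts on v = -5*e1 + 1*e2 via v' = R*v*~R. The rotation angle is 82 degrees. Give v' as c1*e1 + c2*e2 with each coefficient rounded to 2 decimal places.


Rotor R = cos(41deg) - sin(41deg)*e12
Rotation angle theta = 2 * 41 = 82 degrees
v' = R*v*~R rotates v by theta.
cos(82deg) = 0.1392, sin(82deg) = 0.9903
v'_1 = -5*cos(82deg) - 1*sin(82deg)
= -5*0.1392 - 1*0.9903
= -1.69
v'_2 = -5*sin(82deg) + 1*cos(82deg)
= -5*0.9903 + 1*0.1392
= -4.81
v' = -1.69*e1 - 4.81*e2


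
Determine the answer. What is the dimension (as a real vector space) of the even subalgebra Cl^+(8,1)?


Even subalgebra dimension = 2^(n-1)
n = 8 + 1 = 9
2^(9 - 1) = 2^8 = 256
Verification: sum of C(9,k) for even k = 1 + 36 + 126 + 84 + 9 = 256
Result = 256


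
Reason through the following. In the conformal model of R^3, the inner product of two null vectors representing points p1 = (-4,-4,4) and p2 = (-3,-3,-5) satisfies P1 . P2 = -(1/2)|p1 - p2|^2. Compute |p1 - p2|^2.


p1 - p2 = (-1, -1, 9)
|p1 - p2|^2 = (-1)^2 + (-1)^2 + 9^2
= 1 + 1 + 81
= 83


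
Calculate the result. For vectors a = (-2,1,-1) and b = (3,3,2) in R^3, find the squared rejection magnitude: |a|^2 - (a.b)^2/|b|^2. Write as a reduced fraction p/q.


|a|^2 = (-2)^2 + 1^2 + (-1)^2 = 6
|b|^2 = 3^2 + 3^2 + 2^2 = 22
a . b = (-2)*3 + 1*3 + (-1)*2 = -5
(a.b)^2 = (-5)^2 = 25
|rej|^2 = 6 - 25/22
= (132 - 25)/22
= 107/22
In lowest terms: 107/22


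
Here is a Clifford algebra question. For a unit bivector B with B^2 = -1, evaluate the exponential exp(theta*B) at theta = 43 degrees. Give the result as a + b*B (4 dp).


For a unit bivector B with B^2 = -1, the exponential series gives
e^(theta*B) = cos(theta) + sin(theta)*B (the GA analogue of Euler's formula).
theta = 43 degrees = 0.750492 rad
cos(43 deg) = 0.7314
sin(43 deg) = 0.6820
exp(theta*B) = 0.7314 + 0.6820*B


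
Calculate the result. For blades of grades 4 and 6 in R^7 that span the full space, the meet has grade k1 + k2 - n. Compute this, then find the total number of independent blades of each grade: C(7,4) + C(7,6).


Meet grade = grade(A) + grade(B) - n
= 4 + 6 - 7 = 3
C(7,4) = 35
C(7,6) = 7
dim_A + dim_B = 35 + 7 = 42


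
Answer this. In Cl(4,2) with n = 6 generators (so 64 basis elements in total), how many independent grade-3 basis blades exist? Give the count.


Number of grade-k basis blades in Cl(p,q) with n = p + q is C(n, k).
n = 4 + 2 = 6
C(6, 3) = 6! / (3! * 3!)
= 720 / (6 * 6)
= 20


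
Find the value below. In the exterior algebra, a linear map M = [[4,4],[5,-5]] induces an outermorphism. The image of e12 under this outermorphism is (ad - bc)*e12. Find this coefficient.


The outermorphism of a linear map f sends e1^e2 to f(e1)^f(e2).
f(e1) = 4*e1 + 5*e2
f(e2) = 4*e1 - 5*e2
f(e1) ^ f(e2) = (4*e1 + 5*e2) ^ (4*e1 - 5*e2)
= 4*(-5)*e12 + 5*4*e21
= (-20 - 20)*e12
= -40*e12
Coefficient = -40


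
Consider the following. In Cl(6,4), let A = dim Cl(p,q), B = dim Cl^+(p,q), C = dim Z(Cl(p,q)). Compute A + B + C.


n = 6 + 4 = 10
Total dim = 2^10 = 1024
Even subalgebra dim = 2^9 = 512
n is even, so center dim = 1
Sum = 1024 + 512 + 1 = 1537


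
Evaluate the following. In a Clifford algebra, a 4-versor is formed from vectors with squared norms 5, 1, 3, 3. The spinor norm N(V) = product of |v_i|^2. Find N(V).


Spinor norm N(V) = |v1|^2 * |v2|^2 * ... * |v4|^2
= 5 * 1 * 3 * 3
Running product: 5, 5, 15, 45
N(V) = 45


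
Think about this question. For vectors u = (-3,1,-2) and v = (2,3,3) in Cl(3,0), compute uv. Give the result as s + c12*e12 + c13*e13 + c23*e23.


In Cl(3,0): e_i^2 = 1, e_ie_j = -e_je_i for i != j.
Scalar part = u . v = (-3)*2 + 1*3 + (-2)*3
= -6 + 3 + (-6) = -9
e12 coeff = (-3)*3 - 1*2 = -9 - 2 = -11
e13 coeff = (-3)*3 - (-2)*2 = -9 - (-4) = -5
e23 coeff = 1*3 - (-2)*3 = 3 - (-6) = 9
uv = -9 - 11*e12 - 5*e13 + 9*e23


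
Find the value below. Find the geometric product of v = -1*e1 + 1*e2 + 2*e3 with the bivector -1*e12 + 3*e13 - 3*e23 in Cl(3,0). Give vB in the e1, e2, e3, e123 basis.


vB has grade-1 (vector) and grade-3 (trivector) parts: vB = (v _| B) + (v ^ B).
Vector part <vB>_1:
  e1: -v2*b12 - v3*b13 = -(1)*(-1) - (2)*(3) = -5
  e2: v1*b12 - v3*b23 = (-1)*(-1) - (2)*(-3) = 7
  e3: v1*b13 + v2*b23 = (-1)*(3) + (1)*(-3) = -6
Trivector part <vB>_3:
  e123: v1*b23 - v2*b13 + v3*b12 = (-1)*(-3) - (1)*(3) + (2)*(-1) = -2
vB = -5*e1 + 7*e2 - 6*e3 - 2*e123


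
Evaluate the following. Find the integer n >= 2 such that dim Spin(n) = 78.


dim Spin(n) = dim so(n) = n(n-1)/2.
Solve n(n-1)/2 = 78, i.e. n^2 - n - 156 = 0.
Discriminant = 1 + 8*78 = 625
n = (1 + sqrt(625))/2 = (1 + 25)/2 = 13


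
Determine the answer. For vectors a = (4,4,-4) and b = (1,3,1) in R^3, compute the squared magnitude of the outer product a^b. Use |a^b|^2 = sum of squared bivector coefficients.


a wedge b = (a1*b2 - a2*b1)*e12 + (a1*b3 - a3*b1)*e13 + (a2*b3 - a3*b2)*e23
e12 coeff: 4*3 - 4*1 = 12 - 4 = 8
e13 coeff: 4*1 - (-4)*1 = 4 - (-4) = 8
e23 coeff: 4*1 - (-4)*3 = 4 - (-12) = 16
|a wedge b|^2 = 8^2 + 8^2 + 16^2
= 64 + 64 + 256
= 384


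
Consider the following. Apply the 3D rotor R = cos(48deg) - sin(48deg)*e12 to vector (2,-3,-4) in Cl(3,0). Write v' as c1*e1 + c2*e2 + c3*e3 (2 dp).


Rotor R = cos(48deg) - sin(48deg)*e12
Rotation angle theta = 2 * 48 = 96 degrees in the e12 plane (e1 -> e2).
The component perpendicular to the plane (e3) is invariant: v'_3 = v3 = -4.00
cos(96deg) = -0.1045, sin(96deg) = 0.9945
v'_1 = v1*cos(theta) - v2*sin(theta) = 2*(-0.1045) - (-3)*0.9945 = 2.77
v'_2 = v1*sin(theta) + v2*cos(theta) = 2*0.9945 + (-3)*(-0.1045) = 2.30
v' = 2.77*e1 + 2.30*e2 - 4.00*e3


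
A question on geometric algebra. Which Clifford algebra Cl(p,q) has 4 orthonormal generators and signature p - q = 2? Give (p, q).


We need p + q = 4 and p - q = 2.
Adding: 2p = 4 + 2 = 6, so p = 3.
Then q = 4 - 3 = 1.
(p, q) = (3, 1)


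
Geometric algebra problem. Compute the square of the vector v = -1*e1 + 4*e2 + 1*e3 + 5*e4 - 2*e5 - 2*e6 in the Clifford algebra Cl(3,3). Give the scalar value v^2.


v^2 = sum of c_i^2 * e_i^2
Positive signature terms (e_i^2 = +1): (-1)^2 + 4^2 + 1^2 = 18
Negative signature terms (e_j^2 = -1): 5^2 + (-2)^2 + (-2)^2 = 33
v^2 = 18 - 33 = -15


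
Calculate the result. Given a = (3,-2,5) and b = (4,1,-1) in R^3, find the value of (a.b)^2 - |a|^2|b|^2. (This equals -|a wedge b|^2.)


a . b = 3*4 + (-2)*1 + 5*(-1)
= 12 + (-2) + (-5) = 5
|a|^2 = 3^2 + (-2)^2 + 5^2 = 38
|b|^2 = 4^2 + 1^2 + (-1)^2 = 18
(a.b)^2 = 5^2 = 25
|a|^2 * |b|^2 = 38 * 18 = 684
Result = 25 - 684 = -659


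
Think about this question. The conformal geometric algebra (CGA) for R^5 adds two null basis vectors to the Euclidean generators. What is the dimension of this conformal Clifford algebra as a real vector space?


The conformal model of R^5 uses Cl(6,1): the 5 Euclidean generators plus two extra orthogonal generators e+ (e+^2 = +1) and e- (e-^2 = -1), from which the null vectors e0, einf are built.
Number of generators m = 5 + 2 = 7.
dim Cl(p,q) = 2^m = 2^7 = 128


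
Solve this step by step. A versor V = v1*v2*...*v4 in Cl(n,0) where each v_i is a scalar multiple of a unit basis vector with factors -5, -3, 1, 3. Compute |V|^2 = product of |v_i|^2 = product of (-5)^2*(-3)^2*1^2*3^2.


Each vector v_i has |v_i|^2 = s_i^2
Squared scales: (-5)^2 = 25, (-3)^2 = 9, 1^2 = 1, 3^2 = 9
|V|^2 = 25 * 9 * 1 * 9
= 2025


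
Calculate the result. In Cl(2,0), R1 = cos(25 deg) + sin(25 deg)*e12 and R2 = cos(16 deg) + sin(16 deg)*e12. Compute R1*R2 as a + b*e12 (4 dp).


Same-plane rotors commute and their half-angles add:
R1*R2 = cos(a1 + a2) + sin(a1 + a2)*e12.
a1 + a2 = 25 + 16 = 41 deg
cos(41 deg) = 0.7547
sin(41 deg) = 0.6561
R1*R2 = 0.7547 + 0.6561*e12


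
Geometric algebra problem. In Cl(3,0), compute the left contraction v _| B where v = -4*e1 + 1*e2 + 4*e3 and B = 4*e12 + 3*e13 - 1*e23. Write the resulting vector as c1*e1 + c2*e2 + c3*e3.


Left contraction v _| B = <vB>_1 (grade-1 part of the geometric product vB).
Using e1_|e12 = e2, e2_|e12 = -e1, e1_|e13 = e3, e3_|e13 = -e1, e2_|e23 = e3, e3_|e23 = -e2:
e1 coeff: -v2*b12 - v3*b13 = -(1)*(4) - (4)*(3) = -16
e2 coeff: v1*b12 - v3*b23 = (-4)*(4) - (4)*(-1) = -12
e3 coeff: v1*b13 + v2*b23 = (-4)*(3) + (1)*(-1) = -13
v _| B = -16*e1 - 12*e2 - 13*e3


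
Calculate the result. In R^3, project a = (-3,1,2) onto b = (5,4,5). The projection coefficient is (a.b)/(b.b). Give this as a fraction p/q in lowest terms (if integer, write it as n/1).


Projection coefficient = (a . b) / (b . b)
a . b = (-3)*5 + 1*4 + 2*5
= -15 + 4 + 10 = -1
b . b = 5^2 + 4^2 + 5^2
= 25 + 16 + 25 = 66
Coefficient = -1/66
In lowest terms: -1/66


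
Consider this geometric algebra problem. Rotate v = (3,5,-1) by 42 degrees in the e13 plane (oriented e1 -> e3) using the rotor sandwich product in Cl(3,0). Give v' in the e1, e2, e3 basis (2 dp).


Rotor R = cos(21deg) - sin(21deg)*e13
Rotation angle theta = 2 * 21 = 42 degrees in the e13 plane (e1 -> e3).
The component perpendicular to the plane (e2) is invariant: v'_2 = v2 = 5.00
cos(42deg) = 0.7431, sin(42deg) = 0.6691
v'_1 = v1*cos(theta) - v3*sin(theta) = 3*0.7431 - (-1)*0.6691 = 2.90
v'_3 = v1*sin(theta) + v3*cos(theta) = 3*0.6691 + (-1)*0.7431 = 1.26
v' = 2.90*e1 + 5.00*e2 + 1.26*e3


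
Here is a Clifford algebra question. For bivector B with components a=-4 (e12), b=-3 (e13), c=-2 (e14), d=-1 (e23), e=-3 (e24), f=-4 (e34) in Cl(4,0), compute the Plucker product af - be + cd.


Plucker relation: af - be + cd
a*f = (-4)*(-4) = 16
b*e = (-3)*(-3) = 9
c*d = (-2)*(-1) = 2
af - be + cd = 16 - 9 + 2
= 9


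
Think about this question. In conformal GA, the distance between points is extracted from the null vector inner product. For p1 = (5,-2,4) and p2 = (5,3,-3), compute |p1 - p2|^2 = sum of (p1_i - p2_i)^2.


p1 - p2 = (0, -5, 7)
|p1 - p2|^2 = 0^2 + (-5)^2 + 7^2
= 0 + 25 + 49
= 74


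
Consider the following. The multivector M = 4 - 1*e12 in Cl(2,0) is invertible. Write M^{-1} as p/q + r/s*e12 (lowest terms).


M = 4 - 1*e12, where e12^2 = -1.
Since M commutes with its reverse ~M = a - b*e12, M * ~M = a^2 - b^2*e12^2 = a^2 + b^2.
So M^{-1} = ~M / (a^2 + b^2) = (a - b*e12)/(a^2 + b^2).
a^2 + b^2 = 16 + 1 = 17
Scalar part = 4/17 = 4/17
Bivector coeff = 1/17 = 1/17
M^{-1} = 4/17 + 1/17*e12


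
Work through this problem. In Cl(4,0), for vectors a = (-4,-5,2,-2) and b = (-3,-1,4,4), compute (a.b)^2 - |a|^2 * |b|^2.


a . b = (-4)*(-3) + (-5)*(-1) + 2*4 + (-2)*4
= 12 + 5 + 8 + (-8) = 17
|a|^2 = (-4)^2 + (-5)^2 + 2^2 + (-2)^2 = 49
|b|^2 = (-3)^2 + (-1)^2 + 4^2 + 4^2 = 42
(a.b)^2 = 17^2 = 289
|a|^2 * |b|^2 = 49 * 42 = 2058
Result = 289 - 2058 = -1769


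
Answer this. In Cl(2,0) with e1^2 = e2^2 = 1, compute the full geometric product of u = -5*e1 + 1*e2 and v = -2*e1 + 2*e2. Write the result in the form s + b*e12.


Expand: (-5*e1 + 1*e2)(-2*e1 + 2*e2)
= (-5)*(-2)*e1e1 + (-5)*2*e1e2 + 1*(-2)*e2e1 + 1*2*e2e2
Using e1^2 = e2^2 = 1, e2e1 = -e1e2:
Scalar part s = (-5)*(-2) + 1*2 = 10 + 2 = 12
Bivector part b = (-5)*2 - 1*(-2) = -10 - (-2) = -8
uv = 12 - 8*e12


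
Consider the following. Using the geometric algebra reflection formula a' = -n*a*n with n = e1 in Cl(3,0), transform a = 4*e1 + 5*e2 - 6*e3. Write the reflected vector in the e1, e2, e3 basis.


Reflection formula: a' = -n*a*n, with n = e1 (unit vector, n^2 = 1).
For reflection through hyperplane perp to e1:
The component along e1 flips sign, others stay.
a = (4, 5, -6)
a' = (-4, 5, -6)
a' = -4*e1 + 5*e2 - 6*e3


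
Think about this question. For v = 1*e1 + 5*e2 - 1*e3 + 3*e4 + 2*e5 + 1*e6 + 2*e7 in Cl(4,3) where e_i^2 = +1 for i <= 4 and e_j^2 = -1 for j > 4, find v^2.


v^2 = sum of c_i^2 * e_i^2
Positive signature terms (e_i^2 = +1): 1^2 + 5^2 + (-1)^2 + 3^2 = 36
Negative signature terms (e_j^2 = -1): 2^2 + 1^2 + 2^2 = 9
v^2 = 36 - 9 = 27


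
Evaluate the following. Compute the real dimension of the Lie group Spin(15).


Spin(n) double-covers SO(n); both have Lie algebra so(n) of dimension n(n-1)/2.
n = 15
n(n-1) = 15 * 14 = 210
dim Spin(15) = 210/2 = 105


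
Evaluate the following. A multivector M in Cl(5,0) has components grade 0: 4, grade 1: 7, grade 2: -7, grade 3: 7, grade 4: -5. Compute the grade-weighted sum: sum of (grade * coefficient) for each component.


Grade-weighted sum = sum of grade_k * coefficient_k
0*4 = 0
1*7 = 7
2*(-7) = -14
3*7 = 21
4*(-5) = -20
Total = 0 + 7 + (-14) + 21 + (-20) = -6


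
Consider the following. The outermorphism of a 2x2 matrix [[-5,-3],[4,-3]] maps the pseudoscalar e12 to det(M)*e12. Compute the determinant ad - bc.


The outermorphism of a linear map f sends e1^e2 to f(e1)^f(e2).
f(e1) = -5*e1 + 4*e2
f(e2) = -3*e1 - 3*e2
f(e1) ^ f(e2) = (-5*e1 + 4*e2) ^ (-3*e1 - 3*e2)
= (-5)*(-3)*e12 + 4*(-3)*e21
= (15 - (-12))*e12
= 27*e12
Coefficient = 27


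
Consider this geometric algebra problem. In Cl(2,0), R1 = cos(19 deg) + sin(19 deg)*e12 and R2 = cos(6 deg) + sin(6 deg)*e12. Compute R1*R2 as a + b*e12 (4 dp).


Same-plane rotors commute and their half-angles add:
R1*R2 = cos(a1 + a2) + sin(a1 + a2)*e12.
a1 + a2 = 19 + 6 = 25 deg
cos(25 deg) = 0.9063
sin(25 deg) = 0.4226
R1*R2 = 0.9063 + 0.4226*e12


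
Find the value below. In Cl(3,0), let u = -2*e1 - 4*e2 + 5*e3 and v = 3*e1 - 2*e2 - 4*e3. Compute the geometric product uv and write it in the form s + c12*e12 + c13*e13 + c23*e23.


In Cl(3,0): e_i^2 = 1, e_ie_j = -e_je_i for i != j.
Scalar part = u . v = (-2)*3 + (-4)*(-2) + 5*(-4)
= -6 + 8 + (-20) = -18
e12 coeff = (-2)*(-2) - (-4)*3 = 4 - (-12) = 16
e13 coeff = (-2)*(-4) - 5*3 = 8 - 15 = -7
e23 coeff = (-4)*(-4) - 5*(-2) = 16 - (-10) = 26
uv = -18 + 16*e12 - 7*e13 + 26*e23


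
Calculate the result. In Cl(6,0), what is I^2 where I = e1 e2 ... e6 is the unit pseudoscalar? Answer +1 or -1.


The pseudoscalar I = e1...e_n (product of all n generators) of Cl(p,q) satisfies I^2 = (-1)^(q + n(n-1)/2).
p = 6, q = 0, n = p + q = 6
n(n-1)/2 = 6 * 5 / 2 = 15
Exponent = q + n(n-1)/2 = 0 + 15 = 15
I^2 = (-1)^15 = -1


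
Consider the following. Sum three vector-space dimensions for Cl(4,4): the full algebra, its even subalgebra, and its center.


n = 4 + 4 = 8
Total dim = 2^8 = 256
Even subalgebra dim = 2^7 = 128
n is even, so center dim = 1
Sum = 256 + 128 + 1 = 385


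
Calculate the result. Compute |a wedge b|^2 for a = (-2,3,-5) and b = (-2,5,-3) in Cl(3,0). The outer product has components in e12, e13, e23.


a wedge b = (a1*b2 - a2*b1)*e12 + (a1*b3 - a3*b1)*e13 + (a2*b3 - a3*b2)*e23
e12 coeff: (-2)*5 - 3*(-2) = -10 - (-6) = -4
e13 coeff: (-2)*(-3) - (-5)*(-2) = 6 - 10 = -4
e23 coeff: 3*(-3) - (-5)*5 = -9 - (-25) = 16
|a wedge b|^2 = (-4)^2 + (-4)^2 + 16^2
= 16 + 16 + 256
= 288


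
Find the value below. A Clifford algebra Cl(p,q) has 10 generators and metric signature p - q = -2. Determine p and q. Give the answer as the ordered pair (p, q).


We need p + q = 10 and p - q = -2.
Adding: 2p = 10 + (-2) = 8, so p = 4.
Then q = 10 - 4 = 6.
(p, q) = (4, 6)


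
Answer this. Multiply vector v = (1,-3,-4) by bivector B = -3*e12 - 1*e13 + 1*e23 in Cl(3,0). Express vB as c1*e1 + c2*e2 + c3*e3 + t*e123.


vB has grade-1 (vector) and grade-3 (trivector) parts: vB = (v _| B) + (v ^ B).
Vector part <vB>_1:
  e1: -v2*b12 - v3*b13 = -(-3)*(-3) - (-4)*(-1) = -13
  e2: v1*b12 - v3*b23 = (1)*(-3) - (-4)*(1) = 1
  e3: v1*b13 + v2*b23 = (1)*(-1) + (-3)*(1) = -4
Trivector part <vB>_3:
  e123: v1*b23 - v2*b13 + v3*b12 = (1)*(1) - (-3)*(-1) + (-4)*(-3) = 10
vB = -13*e1 + 1*e2 - 4*e3 + 10*e123


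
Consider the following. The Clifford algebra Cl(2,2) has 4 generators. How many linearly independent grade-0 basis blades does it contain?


Number of grade-k basis blades in Cl(p,q) with n = p + q is C(n, k).
n = 2 + 2 = 4
C(4, 0) = 4! / (0! * 4!)
= 24 / (1 * 24)
= 1


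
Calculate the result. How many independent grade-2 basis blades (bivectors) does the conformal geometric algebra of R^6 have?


The conformal model of R^6 uses Cl(7,1) with m = 6 + 2 = 8 generators.
Number of grade-2 blades = C(m, 2) = C(8, 2)
= 8*7/2 = 28


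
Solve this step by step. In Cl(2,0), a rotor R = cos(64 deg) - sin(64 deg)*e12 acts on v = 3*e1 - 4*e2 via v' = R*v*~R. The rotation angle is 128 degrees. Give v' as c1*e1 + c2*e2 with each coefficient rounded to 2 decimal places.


Rotor R = cos(64deg) - sin(64deg)*e12
Rotation angle theta = 2 * 64 = 128 degrees
v' = R*v*~R rotates v by theta.
cos(128deg) = -0.6157, sin(128deg) = 0.7880
v'_1 = 3*cos(128deg) - (-4)*sin(128deg)
= 3*(-0.6157) - (-4)*0.7880
= 1.31
v'_2 = 3*sin(128deg) + (-4)*cos(128deg)
= 3*0.7880 + (-4)*(-0.6157)
= 4.83
v' = 1.31*e1 + 4.83*e2


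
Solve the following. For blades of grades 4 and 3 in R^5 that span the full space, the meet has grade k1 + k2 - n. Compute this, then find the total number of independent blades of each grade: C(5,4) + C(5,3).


Meet grade = grade(A) + grade(B) - n
= 4 + 3 - 5 = 2
C(5,4) = 5
C(5,3) = 10
dim_A + dim_B = 5 + 10 = 15


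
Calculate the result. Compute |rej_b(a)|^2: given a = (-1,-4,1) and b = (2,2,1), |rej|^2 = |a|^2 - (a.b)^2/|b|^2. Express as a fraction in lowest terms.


|a|^2 = (-1)^2 + (-4)^2 + 1^2 = 18
|b|^2 = 2^2 + 2^2 + 1^2 = 9
a . b = (-1)*2 + (-4)*2 + 1*1 = -9
(a.b)^2 = (-9)^2 = 81
|rej|^2 = 18 - 81/9
= (162 - 81)/9
= 81/9
In lowest terms: 9/1


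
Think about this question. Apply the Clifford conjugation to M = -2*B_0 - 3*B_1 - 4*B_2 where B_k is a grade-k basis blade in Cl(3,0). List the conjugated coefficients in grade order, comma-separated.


Clifford conjugate sign for grade k: (-1)^(k(k+1)/2)
Grade 0: (-1)^(0*1/2) = (-1)^0 = 1, coeff -2 -> -2
Grade 1: (-1)^(1*2/2) = (-1)^1 = -1, coeff -3 -> 3
Grade 2: (-1)^(2*3/2) = (-1)^3 = -1, coeff -4 -> 4
Conjugated coefficients: -2, 3, 4


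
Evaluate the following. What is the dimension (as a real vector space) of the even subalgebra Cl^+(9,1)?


Even subalgebra dimension = 2^(n-1)
n = 9 + 1 = 10
2^(10 - 1) = 2^9 = 512
Verification: sum of C(10,k) for even k = 1 + 45 + 210 + 210 + 45 + 1 = 512
Result = 512


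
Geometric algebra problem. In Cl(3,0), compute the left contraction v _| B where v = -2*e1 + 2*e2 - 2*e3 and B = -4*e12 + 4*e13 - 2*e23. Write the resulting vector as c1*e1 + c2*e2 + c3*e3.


Left contraction v _| B = <vB>_1 (grade-1 part of the geometric product vB).
Using e1_|e12 = e2, e2_|e12 = -e1, e1_|e13 = e3, e3_|e13 = -e1, e2_|e23 = e3, e3_|e23 = -e2:
e1 coeff: -v2*b12 - v3*b13 = -(2)*(-4) - (-2)*(4) = 16
e2 coeff: v1*b12 - v3*b23 = (-2)*(-4) - (-2)*(-2) = 4
e3 coeff: v1*b13 + v2*b23 = (-2)*(4) + (2)*(-2) = -12
v _| B = 16*e1 + 4*e2 - 12*e3


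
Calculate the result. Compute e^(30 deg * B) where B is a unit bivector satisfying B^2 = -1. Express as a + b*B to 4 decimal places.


For a unit bivector B with B^2 = -1, the exponential series gives
e^(theta*B) = cos(theta) + sin(theta)*B (the GA analogue of Euler's formula).
theta = 30 degrees = 0.523599 rad
cos(30 deg) = 0.8660
sin(30 deg) = 0.5000
exp(theta*B) = 0.8660 + 0.5000*B


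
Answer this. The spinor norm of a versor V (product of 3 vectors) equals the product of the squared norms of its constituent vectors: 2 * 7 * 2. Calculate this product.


Spinor norm N(V) = |v1|^2 * |v2|^2 * ... * |v3|^2
= 2 * 7 * 2
Running product: 2, 14, 28
N(V) = 28


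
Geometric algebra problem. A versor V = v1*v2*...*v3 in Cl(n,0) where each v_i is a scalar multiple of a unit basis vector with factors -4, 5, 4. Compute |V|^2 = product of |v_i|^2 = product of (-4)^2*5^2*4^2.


Each vector v_i has |v_i|^2 = s_i^2
Squared scales: (-4)^2 = 16, 5^2 = 25, 4^2 = 16
|V|^2 = 16 * 25 * 16
= 6400


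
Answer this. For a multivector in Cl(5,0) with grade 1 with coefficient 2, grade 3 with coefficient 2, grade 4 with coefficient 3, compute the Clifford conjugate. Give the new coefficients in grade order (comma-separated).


Clifford conjugate sign for grade k: (-1)^(k(k+1)/2)
Grade 1: (-1)^(1*2/2) = (-1)^1 = -1, coeff 2 -> -2
Grade 3: (-1)^(3*4/2) = (-1)^6 = 1, coeff 2 -> 2
Grade 4: (-1)^(4*5/2) = (-1)^10 = 1, coeff 3 -> 3
Conjugated coefficients: -2, 2, 3


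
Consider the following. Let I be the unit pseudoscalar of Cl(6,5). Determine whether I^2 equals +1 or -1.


The pseudoscalar I = e1...e_n (product of all n generators) of Cl(p,q) satisfies I^2 = (-1)^(q + n(n-1)/2).
p = 6, q = 5, n = p + q = 11
n(n-1)/2 = 11 * 10 / 2 = 55
Exponent = q + n(n-1)/2 = 5 + 55 = 60
I^2 = (-1)^60 = +1


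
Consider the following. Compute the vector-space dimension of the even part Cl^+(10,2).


Even subalgebra dimension = 2^(n-1)
n = 10 + 2 = 12
2^(12 - 1) = 2^11 = 2048
Verification: sum of C(12,k) for even k = 1 + 66 + 495 + 924 + 495 + 66 + 1 = 2048
Result = 2048


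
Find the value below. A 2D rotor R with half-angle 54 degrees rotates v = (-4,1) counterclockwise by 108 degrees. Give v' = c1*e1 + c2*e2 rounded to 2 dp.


Rotor R = cos(54deg) - sin(54deg)*e12
Rotation angle theta = 2 * 54 = 108 degrees
v' = R*v*~R rotates v by theta.
cos(108deg) = -0.3090, sin(108deg) = 0.9511
v'_1 = -4*cos(108deg) - 1*sin(108deg)
= -4*(-0.3090) - 1*0.9511
= 0.29
v'_2 = -4*sin(108deg) + 1*cos(108deg)
= -4*0.9511 + 1*(-0.3090)
= -4.11
v' = 0.29*e1 - 4.11*e2


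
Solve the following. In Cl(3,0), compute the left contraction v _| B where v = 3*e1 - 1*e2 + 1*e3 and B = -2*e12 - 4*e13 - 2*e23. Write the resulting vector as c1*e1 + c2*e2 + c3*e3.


Left contraction v _| B = <vB>_1 (grade-1 part of the geometric product vB).
Using e1_|e12 = e2, e2_|e12 = -e1, e1_|e13 = e3, e3_|e13 = -e1, e2_|e23 = e3, e3_|e23 = -e2:
e1 coeff: -v2*b12 - v3*b13 = -(-1)*(-2) - (1)*(-4) = 2
e2 coeff: v1*b12 - v3*b23 = (3)*(-2) - (1)*(-2) = -4
e3 coeff: v1*b13 + v2*b23 = (3)*(-4) + (-1)*(-2) = -10
v _| B = 2*e1 - 4*e2 - 10*e3


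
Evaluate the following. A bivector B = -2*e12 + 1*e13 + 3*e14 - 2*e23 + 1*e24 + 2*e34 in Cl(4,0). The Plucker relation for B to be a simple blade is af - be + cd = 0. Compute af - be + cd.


Plucker relation: af - be + cd
a*f = (-2)*2 = -4
b*e = 1*1 = 1
c*d = 3*(-2) = -6
af - be + cd = -4 - 1 + (-6)
= -11


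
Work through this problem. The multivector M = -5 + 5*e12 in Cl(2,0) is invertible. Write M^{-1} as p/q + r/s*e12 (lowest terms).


M = -5 + 5*e12, where e12^2 = -1.
Since M commutes with its reverse ~M = a - b*e12, M * ~M = a^2 - b^2*e12^2 = a^2 + b^2.
So M^{-1} = ~M / (a^2 + b^2) = (a - b*e12)/(a^2 + b^2).
a^2 + b^2 = 25 + 25 = 50
Scalar part = -5/50 = -1/10
Bivector coeff = -5/50 = -1/10
M^{-1} = -1/10 - 1/10*e12


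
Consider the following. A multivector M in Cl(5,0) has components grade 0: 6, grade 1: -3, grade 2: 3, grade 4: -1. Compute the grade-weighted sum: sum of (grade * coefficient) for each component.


Grade-weighted sum = sum of grade_k * coefficient_k
0*6 = 0
1*(-3) = -3
2*3 = 6
4*(-1) = -4
Total = 0 + (-3) + 6 + (-4) = -1


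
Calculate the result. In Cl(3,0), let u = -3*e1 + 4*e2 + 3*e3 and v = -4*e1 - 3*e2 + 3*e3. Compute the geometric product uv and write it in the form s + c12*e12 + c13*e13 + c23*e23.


In Cl(3,0): e_i^2 = 1, e_ie_j = -e_je_i for i != j.
Scalar part = u . v = (-3)*(-4) + 4*(-3) + 3*3
= 12 + (-12) + 9 = 9
e12 coeff = (-3)*(-3) - 4*(-4) = 9 - (-16) = 25
e13 coeff = (-3)*3 - 3*(-4) = -9 - (-12) = 3
e23 coeff = 4*3 - 3*(-3) = 12 - (-9) = 21
uv = 9 + 25*e12 + 3*e13 + 21*e23


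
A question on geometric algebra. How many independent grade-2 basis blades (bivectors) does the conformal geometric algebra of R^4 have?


The conformal model of R^4 uses Cl(5,1) with m = 4 + 2 = 6 generators.
Number of grade-2 blades = C(m, 2) = C(6, 2)
= 6*5/2 = 15


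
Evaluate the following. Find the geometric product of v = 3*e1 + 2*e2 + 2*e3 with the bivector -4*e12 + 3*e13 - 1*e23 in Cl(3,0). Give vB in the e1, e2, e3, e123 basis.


vB has grade-1 (vector) and grade-3 (trivector) parts: vB = (v _| B) + (v ^ B).
Vector part <vB>_1:
  e1: -v2*b12 - v3*b13 = -(2)*(-4) - (2)*(3) = 2
  e2: v1*b12 - v3*b23 = (3)*(-4) - (2)*(-1) = -10
  e3: v1*b13 + v2*b23 = (3)*(3) + (2)*(-1) = 7
Trivector part <vB>_3:
  e123: v1*b23 - v2*b13 + v3*b12 = (3)*(-1) - (2)*(3) + (2)*(-4) = -17
vB = 2*e1 - 10*e2 + 7*e3 - 17*e123


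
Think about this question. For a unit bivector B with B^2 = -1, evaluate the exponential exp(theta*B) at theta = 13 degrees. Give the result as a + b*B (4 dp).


For a unit bivector B with B^2 = -1, the exponential series gives
e^(theta*B) = cos(theta) + sin(theta)*B (the GA analogue of Euler's formula).
theta = 13 degrees = 0.226893 rad
cos(13 deg) = 0.9744
sin(13 deg) = 0.2250
exp(theta*B) = 0.9744 + 0.2250*B


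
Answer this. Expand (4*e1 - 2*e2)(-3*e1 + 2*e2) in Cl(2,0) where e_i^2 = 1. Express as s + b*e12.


Expand: (4*e1 - 2*e2)(-3*e1 + 2*e2)
= 4*(-3)*e1e1 + 4*2*e1e2 + (-2)*(-3)*e2e1 + (-2)*2*e2e2
Using e1^2 = e2^2 = 1, e2e1 = -e1e2:
Scalar part s = 4*(-3) + (-2)*2 = -12 + (-4) = -16
Bivector part b = 4*2 - (-2)*(-3) = 8 - 6 = 2
uv = -16 + 2*e12


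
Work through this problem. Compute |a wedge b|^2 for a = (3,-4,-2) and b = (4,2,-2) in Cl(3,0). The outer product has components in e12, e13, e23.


a wedge b = (a1*b2 - a2*b1)*e12 + (a1*b3 - a3*b1)*e13 + (a2*b3 - a3*b2)*e23
e12 coeff: 3*2 - (-4)*4 = 6 - (-16) = 22
e13 coeff: 3*(-2) - (-2)*4 = -6 - (-8) = 2
e23 coeff: (-4)*(-2) - (-2)*2 = 8 - (-4) = 12
|a wedge b|^2 = 22^2 + 2^2 + 12^2
= 484 + 4 + 144
= 632
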